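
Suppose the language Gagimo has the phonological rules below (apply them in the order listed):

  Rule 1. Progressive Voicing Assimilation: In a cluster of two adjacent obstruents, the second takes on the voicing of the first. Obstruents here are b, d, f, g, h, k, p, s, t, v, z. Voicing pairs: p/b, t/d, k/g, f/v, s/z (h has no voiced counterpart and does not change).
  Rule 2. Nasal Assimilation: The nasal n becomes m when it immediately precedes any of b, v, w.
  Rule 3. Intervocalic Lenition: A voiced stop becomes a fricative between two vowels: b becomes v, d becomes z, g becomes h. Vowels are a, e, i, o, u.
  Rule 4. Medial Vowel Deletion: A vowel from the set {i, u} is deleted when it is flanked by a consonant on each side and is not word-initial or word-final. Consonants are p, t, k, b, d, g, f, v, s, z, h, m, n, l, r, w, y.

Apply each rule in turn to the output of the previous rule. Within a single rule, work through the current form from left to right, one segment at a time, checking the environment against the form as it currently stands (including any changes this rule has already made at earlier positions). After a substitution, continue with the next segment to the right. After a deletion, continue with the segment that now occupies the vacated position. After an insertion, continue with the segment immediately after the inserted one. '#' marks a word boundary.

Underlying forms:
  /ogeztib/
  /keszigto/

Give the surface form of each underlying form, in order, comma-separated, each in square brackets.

/ogeztib/:
  Rule 1 Progressive Voicing Assimilation: [ogeztib] → [ogezdib]
  Rule 2 Nasal Assimilation: no change — [ogezdib]
  Rule 3 Intervocalic Lenition: [ogezdib] → [ohezdib]
  Rule 4 Medial Vowel Deletion: [ohezdib] → [ohezdb]
/keszigto/:
  Rule 1 Progressive Voicing Assimilation: [keszigto] → [kessigdo]
  Rule 2 Nasal Assimilation: no change — [kessigdo]
  Rule 3 Intervocalic Lenition: no change — [kessigdo]
  Rule 4 Medial Vowel Deletion: [kessigdo] → [kessgdo]

[ohezdb], [kessgdo]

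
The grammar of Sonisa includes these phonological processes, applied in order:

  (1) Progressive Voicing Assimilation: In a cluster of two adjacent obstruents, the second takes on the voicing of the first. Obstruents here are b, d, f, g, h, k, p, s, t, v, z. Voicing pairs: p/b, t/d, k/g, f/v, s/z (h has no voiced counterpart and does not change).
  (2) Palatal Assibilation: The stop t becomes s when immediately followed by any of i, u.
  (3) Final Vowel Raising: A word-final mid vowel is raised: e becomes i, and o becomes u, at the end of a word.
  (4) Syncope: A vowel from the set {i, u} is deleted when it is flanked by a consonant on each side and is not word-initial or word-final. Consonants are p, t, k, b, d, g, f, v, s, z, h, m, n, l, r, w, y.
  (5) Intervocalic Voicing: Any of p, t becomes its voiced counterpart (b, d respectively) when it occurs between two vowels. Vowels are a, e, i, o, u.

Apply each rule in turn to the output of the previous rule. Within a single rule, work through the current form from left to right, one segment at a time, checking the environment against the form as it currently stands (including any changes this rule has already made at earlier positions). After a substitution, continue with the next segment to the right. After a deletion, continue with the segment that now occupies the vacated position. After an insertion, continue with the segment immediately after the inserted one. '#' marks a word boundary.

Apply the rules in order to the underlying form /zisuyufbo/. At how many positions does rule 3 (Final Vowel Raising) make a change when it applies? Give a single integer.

(1) Progressive Voicing Assimilation: [zisuyufbo] → [zisuyufpo]
(2) Palatal Assibilation: no change — [zisuyufpo]
(3) Final Vowel Raising: [zisuyufpo] → [zisuyufpu]
(4) Syncope: [zisuyufpu] → [zsyfpu]
(5) Intervocalic Voicing: no change — [zsyfpu]
Rule 3 changed 1 position(s).

1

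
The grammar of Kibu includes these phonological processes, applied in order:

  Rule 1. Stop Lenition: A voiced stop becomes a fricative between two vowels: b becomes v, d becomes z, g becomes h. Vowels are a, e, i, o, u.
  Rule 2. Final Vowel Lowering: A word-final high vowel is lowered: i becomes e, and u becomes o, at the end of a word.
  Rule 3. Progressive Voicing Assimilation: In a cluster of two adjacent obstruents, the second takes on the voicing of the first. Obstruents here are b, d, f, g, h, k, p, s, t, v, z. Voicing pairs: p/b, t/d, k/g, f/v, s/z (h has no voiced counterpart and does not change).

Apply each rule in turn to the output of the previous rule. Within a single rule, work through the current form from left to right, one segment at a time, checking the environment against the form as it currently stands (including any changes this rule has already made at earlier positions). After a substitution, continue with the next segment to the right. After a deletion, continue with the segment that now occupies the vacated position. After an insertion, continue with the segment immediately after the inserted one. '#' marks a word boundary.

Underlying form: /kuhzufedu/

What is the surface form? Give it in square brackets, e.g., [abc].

[kuhsufezo]

Rule 1 Stop Lenition: [kuhzufedu] → [kuhzufezu]
Rule 2 Final Vowel Lowering: [kuhzufezu] → [kuhzufezo]
Rule 3 Progressive Voicing Assimilation: [kuhzufezo] → [kuhsufezo]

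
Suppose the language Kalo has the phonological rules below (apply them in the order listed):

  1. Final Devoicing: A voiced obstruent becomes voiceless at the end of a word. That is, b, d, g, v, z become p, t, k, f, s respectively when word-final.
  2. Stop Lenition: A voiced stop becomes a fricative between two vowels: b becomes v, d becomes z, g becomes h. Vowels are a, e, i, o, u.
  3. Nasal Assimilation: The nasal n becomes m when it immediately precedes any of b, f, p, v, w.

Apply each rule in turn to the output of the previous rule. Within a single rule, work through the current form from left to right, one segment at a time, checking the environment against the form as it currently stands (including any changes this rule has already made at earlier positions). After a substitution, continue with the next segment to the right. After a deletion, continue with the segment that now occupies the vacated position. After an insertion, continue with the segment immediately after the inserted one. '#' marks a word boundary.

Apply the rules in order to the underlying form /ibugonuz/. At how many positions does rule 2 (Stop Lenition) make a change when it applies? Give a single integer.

1 Final Devoicing: [ibugonuz] → [ibugonus]
2 Stop Lenition: [ibugonus] → [ivuhonus]
3 Nasal Assimilation: no change — [ivuhonus]
Rule 2 changed 2 position(s).

2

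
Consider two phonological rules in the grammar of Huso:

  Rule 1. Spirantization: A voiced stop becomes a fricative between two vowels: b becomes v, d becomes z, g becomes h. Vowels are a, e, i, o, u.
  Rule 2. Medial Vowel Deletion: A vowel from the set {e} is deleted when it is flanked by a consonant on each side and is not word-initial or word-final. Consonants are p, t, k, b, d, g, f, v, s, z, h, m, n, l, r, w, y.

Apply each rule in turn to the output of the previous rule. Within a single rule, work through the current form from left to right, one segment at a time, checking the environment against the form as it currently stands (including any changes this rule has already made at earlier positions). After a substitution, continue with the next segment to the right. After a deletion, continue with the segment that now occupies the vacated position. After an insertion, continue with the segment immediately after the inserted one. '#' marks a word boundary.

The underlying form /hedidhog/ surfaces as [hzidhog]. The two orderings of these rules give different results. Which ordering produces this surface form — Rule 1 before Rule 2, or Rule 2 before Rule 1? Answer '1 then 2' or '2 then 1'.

1 then 2

Order 1 then 2:
  1 Spirantization: [hedidhog] → [hezidhog]
  2 Medial Vowel Deletion: [hezidhog] → [hzidhog]
  result: [hzidhog]
Order 2 then 1:
  2 Medial Vowel Deletion: [hedidhog] → [hdidhog]
  1 Spirantization: no change — [hdidhog]
  result: [hdidhog]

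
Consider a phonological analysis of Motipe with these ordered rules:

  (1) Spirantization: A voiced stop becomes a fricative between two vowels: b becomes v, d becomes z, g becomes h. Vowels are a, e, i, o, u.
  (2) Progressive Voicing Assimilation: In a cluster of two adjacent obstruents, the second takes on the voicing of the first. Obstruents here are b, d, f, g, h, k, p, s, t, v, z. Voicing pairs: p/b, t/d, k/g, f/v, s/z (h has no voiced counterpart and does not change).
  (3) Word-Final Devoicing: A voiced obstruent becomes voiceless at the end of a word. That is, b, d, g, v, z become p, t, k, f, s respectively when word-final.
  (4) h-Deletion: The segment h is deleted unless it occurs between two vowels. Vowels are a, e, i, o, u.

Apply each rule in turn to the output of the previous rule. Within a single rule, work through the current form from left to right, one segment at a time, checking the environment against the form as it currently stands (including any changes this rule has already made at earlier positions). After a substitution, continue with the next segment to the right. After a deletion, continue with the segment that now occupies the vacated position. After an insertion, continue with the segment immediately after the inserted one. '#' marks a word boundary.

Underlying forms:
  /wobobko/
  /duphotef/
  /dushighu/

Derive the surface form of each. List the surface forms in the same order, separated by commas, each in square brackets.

/wobobko/:
  (1) Spirantization: [wobobko] → [wovobko]
  (2) Progressive Voicing Assimilation: [wovobko] → [wovobgo]
  (3) Word-Final Devoicing: no change — [wovobgo]
  (4) h-Deletion: no change — [wovobgo]
/duphotef/:
  (1) Spirantization: no change — [duphotef]
  (2) Progressive Voicing Assimilation: no change — [duphotef]
  (3) Word-Final Devoicing: no change — [duphotef]
  (4) h-Deletion: [duphotef] → [dupotef]
/dushighu/:
  (1) Spirantization: no change — [dushighu]
  (2) Progressive Voicing Assimilation: no change — [dushighu]
  (3) Word-Final Devoicing: no change — [dushighu]
  (4) h-Deletion: [dushighu] → [dusigu]

[wovobgo], [dupotef], [dusigu]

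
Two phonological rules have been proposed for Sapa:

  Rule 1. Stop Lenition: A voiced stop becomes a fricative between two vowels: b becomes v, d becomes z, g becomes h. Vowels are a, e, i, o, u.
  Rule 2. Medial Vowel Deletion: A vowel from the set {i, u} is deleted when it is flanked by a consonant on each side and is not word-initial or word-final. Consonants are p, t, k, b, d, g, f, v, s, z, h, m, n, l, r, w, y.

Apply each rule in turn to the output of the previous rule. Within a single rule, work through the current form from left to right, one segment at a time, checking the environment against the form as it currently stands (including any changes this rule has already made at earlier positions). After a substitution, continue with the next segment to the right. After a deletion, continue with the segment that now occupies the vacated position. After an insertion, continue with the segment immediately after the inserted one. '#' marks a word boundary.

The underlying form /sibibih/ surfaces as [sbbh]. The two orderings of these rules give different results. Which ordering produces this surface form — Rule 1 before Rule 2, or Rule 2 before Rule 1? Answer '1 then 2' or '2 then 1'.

Order 1 then 2:
  1 Stop Lenition: [sibibih] → [sivivih]
  2 Medial Vowel Deletion: [sivivih] → [svvh]
  result: [svvh]
Order 2 then 1:
  2 Medial Vowel Deletion: [sibibih] → [sbbh]
  1 Stop Lenition: no change — [sbbh]
  result: [sbbh]

2 then 1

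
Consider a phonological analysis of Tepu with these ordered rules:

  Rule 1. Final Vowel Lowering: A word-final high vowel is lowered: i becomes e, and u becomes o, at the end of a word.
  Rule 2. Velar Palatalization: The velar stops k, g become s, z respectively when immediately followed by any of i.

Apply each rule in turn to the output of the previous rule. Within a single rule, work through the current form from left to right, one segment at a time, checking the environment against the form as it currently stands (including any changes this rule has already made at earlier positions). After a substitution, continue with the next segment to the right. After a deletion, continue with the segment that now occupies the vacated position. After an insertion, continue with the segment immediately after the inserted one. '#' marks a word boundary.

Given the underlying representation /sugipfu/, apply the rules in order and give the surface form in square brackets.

[suzipfo]

Rule 1 Final Vowel Lowering: [sugipfu] → [sugipfo]
Rule 2 Velar Palatalization: [sugipfo] → [suzipfo]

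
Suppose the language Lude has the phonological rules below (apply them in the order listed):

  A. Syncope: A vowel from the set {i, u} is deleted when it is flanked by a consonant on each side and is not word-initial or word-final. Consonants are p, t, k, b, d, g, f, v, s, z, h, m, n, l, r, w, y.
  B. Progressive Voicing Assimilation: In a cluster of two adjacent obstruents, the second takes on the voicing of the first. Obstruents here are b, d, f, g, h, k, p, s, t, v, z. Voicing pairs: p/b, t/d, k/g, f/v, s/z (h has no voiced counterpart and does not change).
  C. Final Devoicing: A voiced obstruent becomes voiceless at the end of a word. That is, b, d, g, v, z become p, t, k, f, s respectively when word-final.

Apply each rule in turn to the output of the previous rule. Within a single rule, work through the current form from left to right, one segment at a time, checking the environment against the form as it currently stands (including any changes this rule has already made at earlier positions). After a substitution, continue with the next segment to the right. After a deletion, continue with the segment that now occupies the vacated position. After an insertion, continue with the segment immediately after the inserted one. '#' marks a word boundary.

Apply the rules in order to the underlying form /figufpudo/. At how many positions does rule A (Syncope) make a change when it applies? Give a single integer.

A Syncope: [figufpudo] → [fgfpdo]
B Progressive Voicing Assimilation: [fgfpdo] → [fkfpto]
C Final Devoicing: no change — [fkfpto]
Rule A changed 3 position(s).

3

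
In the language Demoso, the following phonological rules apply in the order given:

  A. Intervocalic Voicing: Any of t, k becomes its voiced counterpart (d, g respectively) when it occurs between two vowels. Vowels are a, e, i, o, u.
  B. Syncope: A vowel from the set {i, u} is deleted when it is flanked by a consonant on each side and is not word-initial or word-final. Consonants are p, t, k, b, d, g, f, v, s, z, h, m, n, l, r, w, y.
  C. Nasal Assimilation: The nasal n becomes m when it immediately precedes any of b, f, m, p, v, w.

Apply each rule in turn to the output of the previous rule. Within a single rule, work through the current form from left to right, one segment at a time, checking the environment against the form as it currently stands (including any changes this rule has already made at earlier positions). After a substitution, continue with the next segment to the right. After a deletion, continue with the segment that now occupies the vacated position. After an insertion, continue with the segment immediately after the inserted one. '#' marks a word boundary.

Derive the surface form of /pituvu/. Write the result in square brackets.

A Intervocalic Voicing: [pituvu] → [piduvu]
B Syncope: [piduvu] → [pdvu]
C Nasal Assimilation: no change — [pdvu]

[pdvu]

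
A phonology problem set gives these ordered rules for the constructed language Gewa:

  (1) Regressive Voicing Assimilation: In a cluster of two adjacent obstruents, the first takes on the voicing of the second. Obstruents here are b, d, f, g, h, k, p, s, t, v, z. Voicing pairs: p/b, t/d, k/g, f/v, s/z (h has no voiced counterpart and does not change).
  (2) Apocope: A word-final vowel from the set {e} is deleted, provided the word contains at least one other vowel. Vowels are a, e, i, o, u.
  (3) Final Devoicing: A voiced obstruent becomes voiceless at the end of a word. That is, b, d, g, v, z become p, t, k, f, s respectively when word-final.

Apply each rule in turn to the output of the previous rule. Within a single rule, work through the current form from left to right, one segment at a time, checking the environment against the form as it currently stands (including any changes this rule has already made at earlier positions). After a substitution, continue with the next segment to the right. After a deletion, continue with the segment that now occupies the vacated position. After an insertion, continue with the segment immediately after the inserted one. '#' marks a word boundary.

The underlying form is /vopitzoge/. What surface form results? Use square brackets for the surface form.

[vopidzok]

(1) Regressive Voicing Assimilation: [vopitzoge] → [vopidzoge]
(2) Apocope: [vopidzoge] → [vopidzog]
(3) Final Devoicing: [vopidzog] → [vopidzok]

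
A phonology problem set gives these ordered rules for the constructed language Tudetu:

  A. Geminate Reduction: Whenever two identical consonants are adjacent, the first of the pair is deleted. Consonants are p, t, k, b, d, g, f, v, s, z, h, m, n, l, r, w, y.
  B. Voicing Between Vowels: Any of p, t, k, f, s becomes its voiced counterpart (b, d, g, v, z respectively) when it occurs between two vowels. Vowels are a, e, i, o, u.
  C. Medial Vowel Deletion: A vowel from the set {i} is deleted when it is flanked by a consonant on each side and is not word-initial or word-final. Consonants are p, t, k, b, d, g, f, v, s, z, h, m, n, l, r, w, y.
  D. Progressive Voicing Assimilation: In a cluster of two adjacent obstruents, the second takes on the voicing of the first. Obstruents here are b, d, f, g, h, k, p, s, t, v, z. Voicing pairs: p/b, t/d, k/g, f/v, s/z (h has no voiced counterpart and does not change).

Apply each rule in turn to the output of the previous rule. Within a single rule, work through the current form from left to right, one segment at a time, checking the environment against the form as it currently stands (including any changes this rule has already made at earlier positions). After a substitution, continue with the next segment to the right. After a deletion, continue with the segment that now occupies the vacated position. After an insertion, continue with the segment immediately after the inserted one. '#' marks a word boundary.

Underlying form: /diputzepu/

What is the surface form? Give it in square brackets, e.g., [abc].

A Geminate Reduction: no change — [diputzepu]
B Voicing Between Vowels: [diputzepu] → [dibutzebu]
C Medial Vowel Deletion: [dibutzebu] → [dbutzebu]
D Progressive Voicing Assimilation: [dbutzebu] → [dbutsebu]

[dbutsebu]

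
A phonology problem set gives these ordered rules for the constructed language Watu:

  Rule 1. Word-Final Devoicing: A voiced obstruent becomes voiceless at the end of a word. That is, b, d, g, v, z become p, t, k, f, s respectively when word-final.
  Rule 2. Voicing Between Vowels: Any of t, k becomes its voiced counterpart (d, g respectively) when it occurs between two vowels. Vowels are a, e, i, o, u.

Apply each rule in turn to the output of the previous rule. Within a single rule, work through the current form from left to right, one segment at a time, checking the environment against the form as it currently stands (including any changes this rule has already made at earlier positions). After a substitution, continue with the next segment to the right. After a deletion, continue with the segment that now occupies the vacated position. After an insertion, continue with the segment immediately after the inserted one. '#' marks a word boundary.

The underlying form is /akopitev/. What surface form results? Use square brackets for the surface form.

[agopidef]

Rule 1 Word-Final Devoicing: [akopitev] → [akopitef]
Rule 2 Voicing Between Vowels: [akopitef] → [agopidef]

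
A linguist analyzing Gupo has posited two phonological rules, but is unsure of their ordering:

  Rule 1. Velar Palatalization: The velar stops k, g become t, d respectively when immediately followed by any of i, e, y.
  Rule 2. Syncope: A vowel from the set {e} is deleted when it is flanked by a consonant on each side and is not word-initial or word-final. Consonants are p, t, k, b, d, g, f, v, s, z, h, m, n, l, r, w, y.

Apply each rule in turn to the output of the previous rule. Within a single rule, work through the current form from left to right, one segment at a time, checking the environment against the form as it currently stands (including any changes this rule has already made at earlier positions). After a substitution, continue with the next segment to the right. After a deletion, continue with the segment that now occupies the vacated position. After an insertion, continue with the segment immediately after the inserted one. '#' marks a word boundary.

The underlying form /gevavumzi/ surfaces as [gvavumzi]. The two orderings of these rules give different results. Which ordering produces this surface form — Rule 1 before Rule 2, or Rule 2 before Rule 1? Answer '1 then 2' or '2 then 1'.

Order 1 then 2:
  1 Velar Palatalization: [gevavumzi] → [devavumzi]
  2 Syncope: [devavumzi] → [dvavumzi]
  result: [dvavumzi]
Order 2 then 1:
  2 Syncope: [gevavumzi] → [gvavumzi]
  1 Velar Palatalization: no change — [gvavumzi]
  result: [gvavumzi]

2 then 1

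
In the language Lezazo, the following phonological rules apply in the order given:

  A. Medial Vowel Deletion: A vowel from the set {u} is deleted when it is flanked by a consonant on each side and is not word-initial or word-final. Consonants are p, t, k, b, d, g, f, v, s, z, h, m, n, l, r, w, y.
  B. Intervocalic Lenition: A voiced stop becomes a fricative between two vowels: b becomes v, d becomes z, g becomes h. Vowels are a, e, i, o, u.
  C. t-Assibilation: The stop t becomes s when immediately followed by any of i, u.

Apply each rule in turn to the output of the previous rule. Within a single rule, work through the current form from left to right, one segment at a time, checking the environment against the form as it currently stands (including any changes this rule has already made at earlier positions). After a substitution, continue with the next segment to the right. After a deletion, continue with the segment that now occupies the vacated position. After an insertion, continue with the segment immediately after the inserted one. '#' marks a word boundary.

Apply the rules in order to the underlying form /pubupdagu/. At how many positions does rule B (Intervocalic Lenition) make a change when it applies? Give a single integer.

A Medial Vowel Deletion: [pubupdagu] → [pbpdagu]
B Intervocalic Lenition: [pbpdagu] → [pbpdahu]
C t-Assibilation: no change — [pbpdahu]
Rule B changed 1 position(s).

1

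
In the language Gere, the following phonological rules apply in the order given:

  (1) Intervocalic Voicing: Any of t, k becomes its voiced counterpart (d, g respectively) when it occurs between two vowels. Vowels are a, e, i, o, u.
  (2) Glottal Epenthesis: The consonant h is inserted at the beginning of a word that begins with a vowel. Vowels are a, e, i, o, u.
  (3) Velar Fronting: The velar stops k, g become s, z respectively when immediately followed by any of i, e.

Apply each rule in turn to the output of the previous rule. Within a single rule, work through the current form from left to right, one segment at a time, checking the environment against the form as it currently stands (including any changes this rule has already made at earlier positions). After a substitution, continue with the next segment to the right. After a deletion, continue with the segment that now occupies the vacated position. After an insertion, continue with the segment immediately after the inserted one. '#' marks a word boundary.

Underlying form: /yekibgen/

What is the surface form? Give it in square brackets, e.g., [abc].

[yezibzen]

(1) Intervocalic Voicing: [yekibgen] → [yegibgen]
(2) Glottal Epenthesis: no change — [yegibgen]
(3) Velar Fronting: [yegibgen] → [yezibzen]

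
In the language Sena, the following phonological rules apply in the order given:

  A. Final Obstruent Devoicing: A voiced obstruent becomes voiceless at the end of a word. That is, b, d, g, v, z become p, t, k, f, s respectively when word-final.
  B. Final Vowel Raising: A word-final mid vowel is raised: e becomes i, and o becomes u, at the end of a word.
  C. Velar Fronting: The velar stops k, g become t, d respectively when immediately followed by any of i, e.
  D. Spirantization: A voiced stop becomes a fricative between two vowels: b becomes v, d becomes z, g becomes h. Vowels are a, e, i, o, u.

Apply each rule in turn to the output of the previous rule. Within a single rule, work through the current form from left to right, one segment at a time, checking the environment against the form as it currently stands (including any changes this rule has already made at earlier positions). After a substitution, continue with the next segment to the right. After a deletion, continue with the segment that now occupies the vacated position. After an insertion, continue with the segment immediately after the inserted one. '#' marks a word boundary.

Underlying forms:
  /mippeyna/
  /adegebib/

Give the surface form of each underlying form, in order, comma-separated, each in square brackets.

[mippeyna], [azezevip]

/mippeyna/:
  A Final Obstruent Devoicing: no change — [mippeyna]
  B Final Vowel Raising: no change — [mippeyna]
  C Velar Fronting: no change — [mippeyna]
  D Spirantization: no change — [mippeyna]
/adegebib/:
  A Final Obstruent Devoicing: [adegebib] → [adegebip]
  B Final Vowel Raising: no change — [adegebip]
  C Velar Fronting: [adegebip] → [adedebip]
  D Spirantization: [adedebip] → [azezevip]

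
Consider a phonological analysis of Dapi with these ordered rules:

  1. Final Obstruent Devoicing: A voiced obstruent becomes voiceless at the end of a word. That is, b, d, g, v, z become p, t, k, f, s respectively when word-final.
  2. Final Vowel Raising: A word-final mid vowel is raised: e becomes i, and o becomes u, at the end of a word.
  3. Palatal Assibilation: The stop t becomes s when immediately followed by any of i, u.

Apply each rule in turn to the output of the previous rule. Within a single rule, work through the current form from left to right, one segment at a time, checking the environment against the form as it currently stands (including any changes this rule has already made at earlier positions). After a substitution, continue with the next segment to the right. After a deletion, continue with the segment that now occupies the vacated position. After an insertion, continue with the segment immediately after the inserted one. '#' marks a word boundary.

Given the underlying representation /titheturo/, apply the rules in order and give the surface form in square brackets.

[sithesuru]

1 Final Obstruent Devoicing: no change — [titheturo]
2 Final Vowel Raising: [titheturo] → [titheturu]
3 Palatal Assibilation: [titheturu] → [sithesuru]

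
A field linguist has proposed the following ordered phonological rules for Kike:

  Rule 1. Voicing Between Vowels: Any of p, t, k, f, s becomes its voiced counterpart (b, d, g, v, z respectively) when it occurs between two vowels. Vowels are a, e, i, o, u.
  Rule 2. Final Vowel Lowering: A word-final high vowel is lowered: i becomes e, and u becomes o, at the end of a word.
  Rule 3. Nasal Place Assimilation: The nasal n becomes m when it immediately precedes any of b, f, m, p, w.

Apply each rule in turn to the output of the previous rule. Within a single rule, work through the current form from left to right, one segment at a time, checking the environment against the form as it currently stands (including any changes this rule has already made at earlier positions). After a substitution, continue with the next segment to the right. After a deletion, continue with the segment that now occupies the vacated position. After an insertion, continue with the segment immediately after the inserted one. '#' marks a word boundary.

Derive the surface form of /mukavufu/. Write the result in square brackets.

[mugavuvo]

Rule 1 Voicing Between Vowels: [mukavufu] → [mugavuvu]
Rule 2 Final Vowel Lowering: [mugavuvu] → [mugavuvo]
Rule 3 Nasal Place Assimilation: no change — [mugavuvo]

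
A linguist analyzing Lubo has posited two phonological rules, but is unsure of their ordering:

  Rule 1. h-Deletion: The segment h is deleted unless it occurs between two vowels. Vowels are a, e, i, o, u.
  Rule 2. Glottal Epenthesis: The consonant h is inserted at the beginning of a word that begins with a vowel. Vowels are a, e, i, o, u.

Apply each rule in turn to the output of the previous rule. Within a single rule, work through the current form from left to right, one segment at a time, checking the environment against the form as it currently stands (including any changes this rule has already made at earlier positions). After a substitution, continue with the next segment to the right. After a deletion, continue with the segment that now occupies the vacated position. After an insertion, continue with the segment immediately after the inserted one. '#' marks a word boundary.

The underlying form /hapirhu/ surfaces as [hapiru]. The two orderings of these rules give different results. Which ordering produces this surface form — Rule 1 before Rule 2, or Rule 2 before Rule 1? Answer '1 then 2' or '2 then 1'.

1 then 2

Order 1 then 2:
  1 h-Deletion: [hapirhu] → [apiru]
  2 Glottal Epenthesis: [apiru] → [hapiru]
  result: [hapiru]
Order 2 then 1:
  2 Glottal Epenthesis: no change — [hapirhu]
  1 h-Deletion: [hapirhu] → [apiru]
  result: [apiru]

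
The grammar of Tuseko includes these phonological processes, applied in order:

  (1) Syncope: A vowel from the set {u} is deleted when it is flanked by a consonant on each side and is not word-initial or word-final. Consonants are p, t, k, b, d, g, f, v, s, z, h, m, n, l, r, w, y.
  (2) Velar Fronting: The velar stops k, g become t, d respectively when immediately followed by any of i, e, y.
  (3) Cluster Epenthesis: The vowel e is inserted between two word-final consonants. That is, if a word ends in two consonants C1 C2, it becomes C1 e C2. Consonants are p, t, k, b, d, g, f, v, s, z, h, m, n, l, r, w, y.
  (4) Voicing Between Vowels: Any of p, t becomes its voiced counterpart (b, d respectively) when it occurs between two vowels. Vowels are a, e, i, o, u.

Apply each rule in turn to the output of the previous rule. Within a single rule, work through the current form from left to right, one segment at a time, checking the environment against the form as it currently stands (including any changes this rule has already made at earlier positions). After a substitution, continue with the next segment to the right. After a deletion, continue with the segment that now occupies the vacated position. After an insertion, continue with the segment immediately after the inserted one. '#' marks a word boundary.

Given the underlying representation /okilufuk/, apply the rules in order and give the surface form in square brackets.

[odilfek]

(1) Syncope: [okilufuk] → [okilfk]
(2) Velar Fronting: [okilfk] → [otilfk]
(3) Cluster Epenthesis: [otilfk] → [otilfek]
(4) Voicing Between Vowels: [otilfek] → [odilfek]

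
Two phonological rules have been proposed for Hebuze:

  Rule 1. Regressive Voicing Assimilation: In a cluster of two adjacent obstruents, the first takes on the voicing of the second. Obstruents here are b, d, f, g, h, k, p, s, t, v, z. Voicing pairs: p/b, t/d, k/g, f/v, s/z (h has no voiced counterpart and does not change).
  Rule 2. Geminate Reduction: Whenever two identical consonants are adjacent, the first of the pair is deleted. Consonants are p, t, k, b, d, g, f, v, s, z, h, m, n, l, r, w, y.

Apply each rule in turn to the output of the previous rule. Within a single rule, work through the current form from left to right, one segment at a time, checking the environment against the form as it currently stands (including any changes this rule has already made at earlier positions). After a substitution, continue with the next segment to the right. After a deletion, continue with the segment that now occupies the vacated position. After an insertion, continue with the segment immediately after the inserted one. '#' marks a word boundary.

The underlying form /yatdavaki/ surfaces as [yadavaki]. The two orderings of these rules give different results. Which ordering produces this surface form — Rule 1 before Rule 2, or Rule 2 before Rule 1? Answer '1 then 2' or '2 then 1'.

1 then 2

Order 1 then 2:
  1 Regressive Voicing Assimilation: [yatdavaki] → [yaddavaki]
  2 Geminate Reduction: [yaddavaki] → [yadavaki]
  result: [yadavaki]
Order 2 then 1:
  2 Geminate Reduction: no change — [yatdavaki]
  1 Regressive Voicing Assimilation: [yatdavaki] → [yaddavaki]
  result: [yaddavaki]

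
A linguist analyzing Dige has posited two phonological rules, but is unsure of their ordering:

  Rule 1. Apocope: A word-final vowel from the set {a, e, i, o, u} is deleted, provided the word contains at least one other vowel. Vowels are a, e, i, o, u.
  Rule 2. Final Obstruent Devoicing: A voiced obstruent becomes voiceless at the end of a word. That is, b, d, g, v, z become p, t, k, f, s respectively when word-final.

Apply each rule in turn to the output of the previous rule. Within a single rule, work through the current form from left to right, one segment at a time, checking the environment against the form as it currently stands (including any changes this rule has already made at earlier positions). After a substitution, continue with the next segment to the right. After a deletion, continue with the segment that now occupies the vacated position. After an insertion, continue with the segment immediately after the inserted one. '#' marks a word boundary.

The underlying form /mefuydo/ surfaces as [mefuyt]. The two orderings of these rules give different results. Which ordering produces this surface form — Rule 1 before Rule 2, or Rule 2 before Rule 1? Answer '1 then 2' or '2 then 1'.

Order 1 then 2:
  1 Apocope: [mefuydo] → [mefuyd]
  2 Final Obstruent Devoicing: [mefuyd] → [mefuyt]
  result: [mefuyt]
Order 2 then 1:
  2 Final Obstruent Devoicing: no change — [mefuydo]
  1 Apocope: [mefuydo] → [mefuyd]
  result: [mefuyd]

1 then 2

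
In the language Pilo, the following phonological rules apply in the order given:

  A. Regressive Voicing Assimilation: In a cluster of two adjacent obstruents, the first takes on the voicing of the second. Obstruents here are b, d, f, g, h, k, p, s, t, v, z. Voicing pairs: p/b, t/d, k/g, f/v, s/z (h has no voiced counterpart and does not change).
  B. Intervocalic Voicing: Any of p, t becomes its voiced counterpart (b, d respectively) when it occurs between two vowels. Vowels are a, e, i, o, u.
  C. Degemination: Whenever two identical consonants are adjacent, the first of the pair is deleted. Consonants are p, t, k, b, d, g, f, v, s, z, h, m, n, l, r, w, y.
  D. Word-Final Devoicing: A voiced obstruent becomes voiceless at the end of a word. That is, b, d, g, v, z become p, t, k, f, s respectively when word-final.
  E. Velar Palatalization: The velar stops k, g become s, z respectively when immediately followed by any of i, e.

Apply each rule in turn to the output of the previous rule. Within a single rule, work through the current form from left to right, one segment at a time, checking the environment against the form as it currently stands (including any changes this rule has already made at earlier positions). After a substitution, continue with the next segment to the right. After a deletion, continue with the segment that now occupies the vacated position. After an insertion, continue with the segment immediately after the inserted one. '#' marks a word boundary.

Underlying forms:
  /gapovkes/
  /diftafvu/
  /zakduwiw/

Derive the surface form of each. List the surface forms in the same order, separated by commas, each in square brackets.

/gapovkes/:
  A Regressive Voicing Assimilation: [gapovkes] → [gapofkes]
  B Intervocalic Voicing: [gapofkes] → [gabofkes]
  C Degemination: no change — [gabofkes]
  D Word-Final Devoicing: no change — [gabofkes]
  E Velar Palatalization: [gabofkes] → [gabofses]
/diftafvu/:
  A Regressive Voicing Assimilation: [diftafvu] → [diftavvu]
  B Intervocalic Voicing: no change — [diftavvu]
  C Degemination: [diftavvu] → [diftavu]
  D Word-Final Devoicing: no change — [diftavu]
  E Velar Palatalization: no change — [diftavu]
/zakduwiw/:
  A Regressive Voicing Assimilation: [zakduwiw] → [zagduwiw]
  B Intervocalic Voicing: no change — [zagduwiw]
  C Degemination: no change — [zagduwiw]
  D Word-Final Devoicing: no change — [zagduwiw]
  E Velar Palatalization: no change — [zagduwiw]

[gabofses], [diftavu], [zagduwiw]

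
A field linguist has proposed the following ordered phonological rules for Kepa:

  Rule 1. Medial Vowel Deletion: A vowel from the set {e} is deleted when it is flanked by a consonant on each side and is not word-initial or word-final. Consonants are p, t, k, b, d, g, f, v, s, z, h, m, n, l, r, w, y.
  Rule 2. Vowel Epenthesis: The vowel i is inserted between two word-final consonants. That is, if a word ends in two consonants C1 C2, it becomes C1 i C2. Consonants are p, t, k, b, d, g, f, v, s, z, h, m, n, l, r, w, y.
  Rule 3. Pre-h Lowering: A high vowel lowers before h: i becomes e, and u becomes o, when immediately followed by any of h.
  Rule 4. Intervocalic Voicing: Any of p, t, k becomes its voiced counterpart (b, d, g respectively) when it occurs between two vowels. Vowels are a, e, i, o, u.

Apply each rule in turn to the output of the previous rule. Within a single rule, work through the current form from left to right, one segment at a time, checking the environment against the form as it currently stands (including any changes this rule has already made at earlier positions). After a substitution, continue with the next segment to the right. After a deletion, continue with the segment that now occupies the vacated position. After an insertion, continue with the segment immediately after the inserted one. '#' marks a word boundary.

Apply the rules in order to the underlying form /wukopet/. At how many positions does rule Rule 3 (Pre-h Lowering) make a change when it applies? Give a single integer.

Rule 1 Medial Vowel Deletion: [wukopet] → [wukopt]
Rule 2 Vowel Epenthesis: [wukopt] → [wukopit]
Rule 3 Pre-h Lowering: no change — [wukopit]
Rule 4 Intervocalic Voicing: [wukopit] → [wugobit]
Rule Rule 3 changed 0 position(s).

0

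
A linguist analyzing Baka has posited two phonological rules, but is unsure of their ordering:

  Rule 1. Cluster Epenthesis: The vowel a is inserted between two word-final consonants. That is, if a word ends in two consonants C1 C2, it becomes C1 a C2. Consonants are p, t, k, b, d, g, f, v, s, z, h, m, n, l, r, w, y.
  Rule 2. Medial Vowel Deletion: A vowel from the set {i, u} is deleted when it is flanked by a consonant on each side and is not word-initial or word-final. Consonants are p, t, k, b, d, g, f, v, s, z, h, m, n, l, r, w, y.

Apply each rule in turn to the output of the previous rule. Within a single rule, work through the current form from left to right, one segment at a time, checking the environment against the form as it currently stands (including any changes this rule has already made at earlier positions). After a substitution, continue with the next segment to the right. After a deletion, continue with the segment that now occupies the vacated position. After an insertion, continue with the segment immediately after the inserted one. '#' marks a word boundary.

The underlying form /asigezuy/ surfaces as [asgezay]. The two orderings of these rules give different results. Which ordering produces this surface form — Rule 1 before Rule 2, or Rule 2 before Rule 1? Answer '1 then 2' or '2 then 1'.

2 then 1

Order 1 then 2:
  1 Cluster Epenthesis: no change — [asigezuy]
  2 Medial Vowel Deletion: [asigezuy] → [asgezy]
  result: [asgezy]
Order 2 then 1:
  2 Medial Vowel Deletion: [asigezuy] → [asgezy]
  1 Cluster Epenthesis: [asgezy] → [asgezay]
  result: [asgezay]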